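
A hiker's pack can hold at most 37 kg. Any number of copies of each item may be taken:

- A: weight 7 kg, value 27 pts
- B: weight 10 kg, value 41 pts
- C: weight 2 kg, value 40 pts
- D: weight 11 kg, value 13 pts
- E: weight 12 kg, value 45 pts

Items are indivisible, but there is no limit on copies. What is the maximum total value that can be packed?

720 pts

Best value-per-unit is C at 40/2, and filling with it alone uses weight 18×2=36. No mix of the others beats 18×40 = 720.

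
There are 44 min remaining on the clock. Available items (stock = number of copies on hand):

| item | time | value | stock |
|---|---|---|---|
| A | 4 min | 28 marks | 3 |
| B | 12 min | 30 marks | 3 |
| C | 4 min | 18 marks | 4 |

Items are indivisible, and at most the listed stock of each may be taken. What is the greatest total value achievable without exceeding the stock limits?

Top feasible selections:
- 3×A + 1×B + 4×C: time 40, value 186
- 3×A + 2×B + 2×C: time 44, value 180
- 2×A + 2×B + 3×C: time 44, value 170
- 3×A + 1×B + 3×C: time 36, value 168
Best: 186 marks.

186 marks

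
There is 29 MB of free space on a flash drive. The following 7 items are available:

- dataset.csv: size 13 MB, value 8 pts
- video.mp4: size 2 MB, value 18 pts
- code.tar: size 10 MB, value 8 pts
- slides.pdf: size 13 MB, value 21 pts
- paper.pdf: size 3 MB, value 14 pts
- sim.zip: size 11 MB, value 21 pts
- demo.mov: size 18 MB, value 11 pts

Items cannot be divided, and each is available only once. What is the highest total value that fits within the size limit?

This is a 0/1 knapsack; check combinations near the capacity.
- video.mp4+slides.pdf+paper.pdf+sim.zip: size 2+13+3+11=29, value 18+21+14+21=74
- video.mp4+code.tar+paper.pdf+sim.zip: size 2+10+3+11=26, value 18+8+14+21=61
- video.mp4+code.tar+slides.pdf+paper.pdf: size 2+10+13+3=28, value 18+8+21+14=61
- dataset.csv+video.mp4+paper.pdf+sim.zip: size 13+2+3+11=29, value 8+18+14+21=61
Best: 74 pts.

74 pts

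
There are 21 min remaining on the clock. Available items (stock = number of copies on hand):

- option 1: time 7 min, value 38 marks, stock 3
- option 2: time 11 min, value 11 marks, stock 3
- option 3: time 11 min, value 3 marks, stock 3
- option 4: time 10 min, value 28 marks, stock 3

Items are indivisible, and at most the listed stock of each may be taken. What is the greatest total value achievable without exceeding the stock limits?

114 marks

Top feasible selections:
- 3×option 1: time 21, value 114
- 2×option 1: time 14, value 76
Best: 114 marks.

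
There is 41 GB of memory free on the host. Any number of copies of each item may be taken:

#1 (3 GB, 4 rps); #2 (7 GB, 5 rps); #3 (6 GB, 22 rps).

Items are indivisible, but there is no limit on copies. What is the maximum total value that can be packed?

Best value-per-unit is #3 at 22/6; filling with it alone gives 6×22 = 132.
Optimal mix: 1×#1 + 6×#3 → memory 39, value 136.

136 rps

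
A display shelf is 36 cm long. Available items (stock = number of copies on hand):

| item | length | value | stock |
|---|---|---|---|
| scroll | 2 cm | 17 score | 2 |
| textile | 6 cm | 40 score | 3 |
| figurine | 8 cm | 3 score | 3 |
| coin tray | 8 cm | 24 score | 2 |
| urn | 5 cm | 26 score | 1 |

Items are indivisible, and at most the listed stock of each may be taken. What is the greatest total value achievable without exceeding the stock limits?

204 score

Top feasible selections:
- 2×scroll + 3×textile + 1×coin tray + 1×urn: length 35, value 204
- 1×scroll + 3×textile + 1×coin tray + 1×urn: length 33, value 187
Best: 204 score.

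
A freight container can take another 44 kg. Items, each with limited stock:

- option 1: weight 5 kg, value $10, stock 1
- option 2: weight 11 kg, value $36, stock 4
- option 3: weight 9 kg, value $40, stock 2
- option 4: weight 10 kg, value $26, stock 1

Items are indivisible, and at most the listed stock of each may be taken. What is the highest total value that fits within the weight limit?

$152

Top feasible selections:
- 2×option 2 + 2×option 3: weight 40, value 152
- 1×option 1 + 1×option 2 + 2×option 3 + 1×option 4: weight 44, value 152
- 3×option 2 + 1×option 3: weight 42, value 148
- 4×option 2: weight 44, value 144
Best: $152.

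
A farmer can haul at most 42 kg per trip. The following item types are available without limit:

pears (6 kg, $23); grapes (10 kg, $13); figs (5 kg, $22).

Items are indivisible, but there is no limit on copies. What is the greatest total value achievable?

Best value-per-unit is figs at 22/5; filling with it alone gives 8×22 = 176.
Optimal mix: 2×pears + 6×figs → weight 42, value 178.

$178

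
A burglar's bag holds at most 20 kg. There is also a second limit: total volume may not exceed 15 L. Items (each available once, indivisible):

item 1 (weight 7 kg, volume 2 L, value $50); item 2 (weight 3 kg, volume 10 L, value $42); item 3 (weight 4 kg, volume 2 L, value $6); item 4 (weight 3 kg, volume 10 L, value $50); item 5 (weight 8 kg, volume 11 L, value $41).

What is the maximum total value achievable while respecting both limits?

$106

Feasible sets respecting both limits:
- item 1+item 3+item 4: weight 14, volume 14, value 106
- item 1+item 4: weight 10, volume 12, value 100
- item 1+item 2+item 3: weight 14, volume 14, value 98
Best: $106.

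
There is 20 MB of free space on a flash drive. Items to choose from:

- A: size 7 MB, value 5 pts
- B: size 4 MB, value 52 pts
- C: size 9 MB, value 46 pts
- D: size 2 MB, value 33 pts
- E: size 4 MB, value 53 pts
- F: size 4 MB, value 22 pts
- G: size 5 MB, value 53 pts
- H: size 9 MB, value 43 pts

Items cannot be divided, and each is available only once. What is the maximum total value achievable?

213 pts

Check high-value combinations within 20 MB:
- B+D+E+F+G: size 4+2+4+4+5=19, value 52+33+53+22+53=213
- B+D+E+G: size 4+2+4+5=15, value 52+33+53+53=191
- C+D+E+G: size 9+2+4+5=20, value 46+33+53+53=185
- B+C+D+E: size 4+9+2+4=19, value 52+46+33+53=184
Best: 213 pts.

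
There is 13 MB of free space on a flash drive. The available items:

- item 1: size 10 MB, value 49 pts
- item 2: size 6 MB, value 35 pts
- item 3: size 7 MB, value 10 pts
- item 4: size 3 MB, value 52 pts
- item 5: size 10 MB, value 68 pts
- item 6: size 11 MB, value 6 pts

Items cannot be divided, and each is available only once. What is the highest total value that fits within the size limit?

120 pts

Check high-value combinations within 13 MB:
- item 4+item 5: size 3+10=13, value 52+68=120
- item 1+item 4: size 10+3=13, value 49+52=101
- item 2+item 4: size 6+3=9, value 35+52=87
- item 5: size 10, value 68
Best: 120 pts.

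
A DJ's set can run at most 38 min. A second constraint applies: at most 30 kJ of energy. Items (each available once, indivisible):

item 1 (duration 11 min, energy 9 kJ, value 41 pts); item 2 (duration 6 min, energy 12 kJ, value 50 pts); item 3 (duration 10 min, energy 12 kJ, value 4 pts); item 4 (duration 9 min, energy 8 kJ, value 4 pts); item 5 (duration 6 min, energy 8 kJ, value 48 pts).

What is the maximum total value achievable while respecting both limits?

Feasible sets respecting both limits:
- item 1+item 2+item 5: duration 23, energy 29, value 139
- item 2+item 4+item 5: duration 21, energy 28, value 102
- item 2+item 5: duration 12, energy 20, value 98
- item 1+item 2+item 4: duration 26, energy 29, value 95
Best: 139 pts.

139 pts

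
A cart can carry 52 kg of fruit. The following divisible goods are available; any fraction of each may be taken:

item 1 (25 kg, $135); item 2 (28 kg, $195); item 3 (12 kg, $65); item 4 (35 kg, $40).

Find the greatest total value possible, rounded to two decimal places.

324.80

Take in order of value per unit:
- item 2 (195/28 per unit): all 28 → value 195, running total 195.00
- item 3 (65/12 per unit): all 12 → value 65, running total 260.00
- item 1 (135/25 per unit): 12 of 25 → value 12×135/25 = 64.8000, running total 324.80
Total 324.80.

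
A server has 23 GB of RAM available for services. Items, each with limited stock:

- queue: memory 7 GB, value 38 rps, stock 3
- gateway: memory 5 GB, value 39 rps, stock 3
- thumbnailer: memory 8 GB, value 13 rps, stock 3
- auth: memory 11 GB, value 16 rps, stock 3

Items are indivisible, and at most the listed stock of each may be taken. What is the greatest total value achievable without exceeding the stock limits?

155 rps

Top feasible selections:
- 1×queue + 3×gateway: memory 22, value 155
- 3×gateway + 1×thumbnailer: memory 23, value 130
- 3×gateway: memory 15, value 117
- 1×queue + 2×gateway: memory 17, value 116
Best: 155 rps.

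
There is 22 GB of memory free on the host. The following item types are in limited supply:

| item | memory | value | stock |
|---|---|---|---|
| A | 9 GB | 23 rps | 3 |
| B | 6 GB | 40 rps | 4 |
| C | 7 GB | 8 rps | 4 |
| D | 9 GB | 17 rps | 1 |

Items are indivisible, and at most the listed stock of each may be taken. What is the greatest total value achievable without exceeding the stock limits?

120 rps

Best selections within memory 22 and stock limits:
- 3×B: memory 18, value 120
- 1×A + 2×B: memory 21, value 103
Best: 120 rps.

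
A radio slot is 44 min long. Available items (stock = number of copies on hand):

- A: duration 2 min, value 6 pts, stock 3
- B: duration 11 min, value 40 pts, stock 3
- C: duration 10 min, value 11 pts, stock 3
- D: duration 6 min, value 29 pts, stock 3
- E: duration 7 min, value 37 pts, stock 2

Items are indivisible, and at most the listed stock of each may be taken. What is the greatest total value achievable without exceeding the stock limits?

201 pts

Top feasible selections:
- 1×B + 3×D + 2×E: duration 43, value 201
- 3×A + 1×B + 2×D + 2×E: duration 43, value 190
- 1×A + 2×B + 1×D + 2×E: duration 44, value 189
Best: 201 pts.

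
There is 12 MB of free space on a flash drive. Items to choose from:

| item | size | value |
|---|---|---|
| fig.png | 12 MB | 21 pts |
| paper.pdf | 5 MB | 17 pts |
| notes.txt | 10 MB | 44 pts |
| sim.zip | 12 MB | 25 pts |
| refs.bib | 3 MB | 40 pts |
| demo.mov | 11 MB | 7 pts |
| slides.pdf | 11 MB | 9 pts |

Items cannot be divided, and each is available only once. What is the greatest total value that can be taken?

57 pts

Check high-value combinations within 12 MB:
- paper.pdf+refs.bib: size 5+3=8, value 17+40=57
- notes.txt: size 10, value 44
- refs.bib: size 3, value 40
- sim.zip: size 12, value 25
- fig.png: size 12, value 21
Best: 57 pts.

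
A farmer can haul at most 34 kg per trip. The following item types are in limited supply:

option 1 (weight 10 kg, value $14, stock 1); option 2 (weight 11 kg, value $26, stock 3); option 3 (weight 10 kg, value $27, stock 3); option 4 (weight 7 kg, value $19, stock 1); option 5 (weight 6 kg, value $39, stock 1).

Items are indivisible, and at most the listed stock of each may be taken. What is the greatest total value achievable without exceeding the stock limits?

Best selections within weight 34 and stock limits:
- 2×option 3 + 1×option 4 + 1×option 5: weight 33, value 112
- 1×option 2 + 1×option 3 + 1×option 4 + 1×option 5: weight 34, value 111
- 1×option 1 + 1×option 3 + 1×option 4 + 1×option 5: weight 33, value 99
- 1×option 1 + 1×option 2 + 1×option 4 + 1×option 5: weight 34, value 98
Best: $112.

$112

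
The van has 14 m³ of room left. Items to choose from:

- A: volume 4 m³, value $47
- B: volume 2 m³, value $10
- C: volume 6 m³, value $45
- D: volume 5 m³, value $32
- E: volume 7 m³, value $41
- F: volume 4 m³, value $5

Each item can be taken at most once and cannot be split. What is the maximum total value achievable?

Check high-value combinations within 14 m³:
- A+B+C: volume 4+2+6=12, value 47+10+45=102
- A+B+E: volume 4+2+7=13, value 47+10+41=98
- A+C+F: volume 4+6+4=14, value 47+45+5=97
Best: $102.

$102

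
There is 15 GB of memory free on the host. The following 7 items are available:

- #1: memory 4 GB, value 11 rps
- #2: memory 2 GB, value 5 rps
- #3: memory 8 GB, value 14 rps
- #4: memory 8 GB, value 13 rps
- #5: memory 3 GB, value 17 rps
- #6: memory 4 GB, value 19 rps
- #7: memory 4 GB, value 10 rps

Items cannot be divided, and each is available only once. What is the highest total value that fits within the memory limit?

57 rps

Check high-value combinations within 15 GB:
- #1+#5+#6+#7: memory 4+3+4+4=15, value 11+17+19+10=57
- #1+#2+#5+#6: memory 4+2+3+4=13, value 11+5+17+19=52
- #2+#5+#6+#7: memory 2+3+4+4=13, value 5+17+19+10=51
- #3+#5+#6: memory 8+3+4=15, value 14+17+19=50
- #4+#5+#6: memory 8+3+4=15, value 13+17+19=49
Best: 57 rps.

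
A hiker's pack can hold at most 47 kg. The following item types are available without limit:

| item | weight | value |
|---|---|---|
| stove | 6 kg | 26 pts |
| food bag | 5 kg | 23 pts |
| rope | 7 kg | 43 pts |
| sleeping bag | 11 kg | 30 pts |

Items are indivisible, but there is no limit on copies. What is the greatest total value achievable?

281 pts

Best value-per-unit is rope at 43/7; filling with it alone gives 6×43 = 258.
Optimal mix: 1×food bag + 6×rope → weight 47, value 281.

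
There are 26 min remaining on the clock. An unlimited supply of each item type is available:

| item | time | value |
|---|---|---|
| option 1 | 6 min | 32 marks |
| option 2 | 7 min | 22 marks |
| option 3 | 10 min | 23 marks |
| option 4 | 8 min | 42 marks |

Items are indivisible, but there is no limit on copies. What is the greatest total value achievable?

Best value-per-unit is option 1 at 32/6; filling with it alone gives 4×32 = 128.
Optimal mix: 3×option 1 + 1×option 4 → time 26, value 138.

138 marks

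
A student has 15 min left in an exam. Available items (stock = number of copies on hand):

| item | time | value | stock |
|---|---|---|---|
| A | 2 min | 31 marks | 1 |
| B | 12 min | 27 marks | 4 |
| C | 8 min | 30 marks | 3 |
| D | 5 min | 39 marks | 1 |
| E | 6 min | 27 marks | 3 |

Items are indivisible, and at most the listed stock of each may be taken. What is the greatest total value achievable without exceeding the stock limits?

Top feasible selections:
- 1×A + 1×C + 1×D: time 15, value 100
- 1×A + 1×D + 1×E: time 13, value 97
- 1×A + 2×E: time 14, value 85
Best: 100 marks.

100 marks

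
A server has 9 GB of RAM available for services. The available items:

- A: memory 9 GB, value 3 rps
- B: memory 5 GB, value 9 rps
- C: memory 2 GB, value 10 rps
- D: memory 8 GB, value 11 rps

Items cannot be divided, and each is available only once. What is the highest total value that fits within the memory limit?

Check high-value combinations within 9 GB:
- B+C: memory 5+2=7, value 9+10=19
- D: memory 8, value 11
- C: memory 2, value 10
Best: 19 rps.

19 rps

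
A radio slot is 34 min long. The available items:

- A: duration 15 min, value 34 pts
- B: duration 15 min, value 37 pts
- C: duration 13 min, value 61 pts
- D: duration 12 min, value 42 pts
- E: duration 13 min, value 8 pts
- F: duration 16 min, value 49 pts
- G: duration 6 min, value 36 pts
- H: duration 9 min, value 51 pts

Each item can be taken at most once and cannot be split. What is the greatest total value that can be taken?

154 pts

Check high-value combinations within 34 min:
- C+D+H: duration 13+12+9=34, value 61+42+51=154
- C+G+H: duration 13+6+9=28, value 61+36+51=148
- C+D+G: duration 13+12+6=31, value 61+42+36=139
- F+G+H: duration 16+6+9=31, value 49+36+51=136
Best: 154 pts.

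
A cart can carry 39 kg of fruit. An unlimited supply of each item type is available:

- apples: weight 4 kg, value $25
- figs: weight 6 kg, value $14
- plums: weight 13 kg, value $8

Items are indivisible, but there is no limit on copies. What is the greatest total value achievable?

$225

Best value-per-unit is apples at 25/4, and filling with it alone uses weight 9×4=36. No mix of the others beats 9×25 = 225.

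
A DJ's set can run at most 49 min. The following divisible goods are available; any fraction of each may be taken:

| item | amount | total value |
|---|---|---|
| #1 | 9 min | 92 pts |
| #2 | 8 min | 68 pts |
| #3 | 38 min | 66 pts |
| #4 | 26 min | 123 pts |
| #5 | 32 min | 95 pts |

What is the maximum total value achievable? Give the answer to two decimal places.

300.81

Take in order of value per unit:
- #1 (92/9 per unit): all 9 → value 92, running total 92.00
- #2 (68/8 per unit): all 8 → value 68, running total 160.00
- #4 (123/26 per unit): all 26 → value 123, running total 283.00
- #5 (95/32 per unit): 6 of 32 → value 6×95/32 = 17.8125, running total 300.81
Total 300.81.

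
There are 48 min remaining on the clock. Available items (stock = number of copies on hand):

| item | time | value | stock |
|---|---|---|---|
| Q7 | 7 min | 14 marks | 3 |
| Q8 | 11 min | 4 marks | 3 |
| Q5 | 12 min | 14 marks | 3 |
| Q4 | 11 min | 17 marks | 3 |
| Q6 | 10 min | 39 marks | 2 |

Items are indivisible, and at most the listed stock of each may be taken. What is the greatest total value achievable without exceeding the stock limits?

Best selections within time 48 and stock limits:
- 2×Q7 + 1×Q4 + 2×Q6: time 45, value 123
- 3×Q7 + 2×Q6: time 41, value 120
- 2×Q7 + 1×Q5 + 2×Q6: time 46, value 120
- 2×Q4 + 2×Q6: time 42, value 112
Best: 123 marks.

123 marks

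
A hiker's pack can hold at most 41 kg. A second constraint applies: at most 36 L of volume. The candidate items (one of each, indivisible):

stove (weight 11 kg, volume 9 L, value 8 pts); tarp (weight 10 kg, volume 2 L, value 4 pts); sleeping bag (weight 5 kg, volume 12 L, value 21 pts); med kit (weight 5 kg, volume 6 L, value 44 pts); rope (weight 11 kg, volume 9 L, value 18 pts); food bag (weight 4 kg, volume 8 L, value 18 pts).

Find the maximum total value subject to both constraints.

101 pts

Feasible sets respecting both limits:
- sleeping bag+med kit+rope+food bag: weight 25, volume 35, value 101
- stove+tarp+med kit+rope+food bag: weight 41, volume 34, value 92
- stove+sleeping bag+med kit+rope: weight 32, volume 36, value 91
- stove+sleeping bag+med kit+food bag: weight 25, volume 35, value 91
Best: 101 pts.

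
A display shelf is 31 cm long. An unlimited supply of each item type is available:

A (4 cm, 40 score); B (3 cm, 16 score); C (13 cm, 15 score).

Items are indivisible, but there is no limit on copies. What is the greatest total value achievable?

Best value-per-unit is A at 40/4; filling with it alone gives 7×40 = 280.
Optimal mix: 7×A + 1×B → length 31, value 296.

296 score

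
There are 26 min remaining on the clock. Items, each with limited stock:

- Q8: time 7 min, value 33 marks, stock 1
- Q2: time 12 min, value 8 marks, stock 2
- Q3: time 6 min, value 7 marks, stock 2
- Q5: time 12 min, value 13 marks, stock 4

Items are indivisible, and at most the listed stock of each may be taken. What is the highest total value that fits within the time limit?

Best selections within time 26 and stock limits:
- 1×Q8 + 1×Q3 + 1×Q5: time 25, value 53
- 1×Q8 + 1×Q2 + 1×Q3: time 25, value 48
- 1×Q8 + 2×Q3: time 19, value 47
- 1×Q8 + 1×Q5: time 19, value 46
Best: 53 marks.

53 marks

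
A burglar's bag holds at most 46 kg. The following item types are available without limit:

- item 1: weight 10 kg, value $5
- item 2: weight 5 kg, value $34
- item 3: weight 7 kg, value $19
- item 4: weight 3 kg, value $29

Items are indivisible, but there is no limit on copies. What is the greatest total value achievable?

Best value-per-unit is item 4 at 29/3, and filling with it alone uses weight 15×3=45. No mix of the others beats 15×29 = 435.

$435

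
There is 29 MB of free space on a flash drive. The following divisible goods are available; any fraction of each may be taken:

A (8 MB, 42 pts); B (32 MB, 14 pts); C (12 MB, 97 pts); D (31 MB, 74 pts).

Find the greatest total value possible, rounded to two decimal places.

160.48

Take in order of value per unit:
- C (97/12 per unit): all 12 → value 97, running total 97.00
- A (42/8 per unit): all 8 → value 42, running total 139.00
- D (74/31 per unit): 9 of 31 → value 9×74/31 = 21.4839, running total 160.48
Total 160.48.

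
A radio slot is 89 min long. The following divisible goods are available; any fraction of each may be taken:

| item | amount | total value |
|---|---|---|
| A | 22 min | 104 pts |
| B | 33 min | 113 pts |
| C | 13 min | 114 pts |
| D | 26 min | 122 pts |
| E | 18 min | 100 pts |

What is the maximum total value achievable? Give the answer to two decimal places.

474.24

Take in order of value per unit:
- C (114/13 per unit): all 13 → value 114, running total 114.00
- E (100/18 per unit): all 18 → value 100, running total 214.00
- A (104/22 per unit): all 22 → value 104, running total 318.00
- D (122/26 per unit): all 26 → value 122, running total 440.00
- B (113/33 per unit): 10 of 33 → value 10×113/33 = 34.2424, running total 474.24
Total 474.24.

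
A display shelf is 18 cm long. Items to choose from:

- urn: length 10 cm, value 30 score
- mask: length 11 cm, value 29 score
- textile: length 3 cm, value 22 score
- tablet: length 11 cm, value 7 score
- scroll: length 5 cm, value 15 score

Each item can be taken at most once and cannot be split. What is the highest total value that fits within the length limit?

Check high-value combinations within 18 cm:
- urn+textile+scroll: length 10+3+5=18, value 30+22+15=67
- urn+textile: length 10+3=13, value 30+22=52
- mask+textile: length 11+3=14, value 29+22=51
- urn+scroll: length 10+5=15, value 30+15=45
Best: 67 score.

67 score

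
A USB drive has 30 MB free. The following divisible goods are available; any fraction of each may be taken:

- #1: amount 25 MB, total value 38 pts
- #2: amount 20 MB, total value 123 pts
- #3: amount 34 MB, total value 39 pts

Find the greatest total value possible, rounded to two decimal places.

Take in order of value per unit:
- #2 (123/20 per unit): all 20 → value 123, running total 123.00
- #1 (38/25 per unit): 10 of 25 → value 10×38/25 = 15.2000, running total 138.20
Total 138.20.

138.20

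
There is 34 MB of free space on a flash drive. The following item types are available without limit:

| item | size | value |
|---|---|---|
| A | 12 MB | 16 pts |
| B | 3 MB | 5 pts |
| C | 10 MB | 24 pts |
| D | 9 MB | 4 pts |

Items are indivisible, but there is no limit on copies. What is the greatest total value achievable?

77 pts

Best value-per-unit is C at 24/10; filling with it alone gives 3×24 = 72.
Optimal mix: 1×B + 3×C → size 33, value 77.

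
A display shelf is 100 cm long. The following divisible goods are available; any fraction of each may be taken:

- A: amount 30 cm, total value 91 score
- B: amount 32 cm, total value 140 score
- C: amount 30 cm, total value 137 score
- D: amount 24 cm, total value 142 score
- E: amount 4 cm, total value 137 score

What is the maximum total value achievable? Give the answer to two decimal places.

586.33

Take in order of value per unit:
- E (137/4 per unit): all 4 → value 137, running total 137.00
- D (142/24 per unit): all 24 → value 142, running total 279.00
- C (137/30 per unit): all 30 → value 137, running total 416.00
- B (140/32 per unit): all 32 → value 140, running total 556.00
- A (91/30 per unit): 10 of 30 → value 10×91/30 = 30.3333, running total 586.33
Total 586.33.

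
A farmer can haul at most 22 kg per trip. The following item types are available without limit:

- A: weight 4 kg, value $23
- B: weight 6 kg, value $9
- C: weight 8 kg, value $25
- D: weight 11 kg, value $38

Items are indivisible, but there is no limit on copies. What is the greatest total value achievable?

$115

Best value-per-unit is A at 23/4, and filling with it alone uses weight 5×4=20. No mix of the others beats 5×23 = 115.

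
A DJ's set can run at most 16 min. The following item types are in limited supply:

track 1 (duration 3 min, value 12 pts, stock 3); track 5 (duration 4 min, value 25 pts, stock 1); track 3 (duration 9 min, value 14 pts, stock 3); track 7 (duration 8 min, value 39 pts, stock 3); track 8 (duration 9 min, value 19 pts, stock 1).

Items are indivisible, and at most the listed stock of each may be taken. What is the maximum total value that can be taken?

Top feasible selections:
- 2×track 7: duration 16, value 78
- 1×track 1 + 1×track 5 + 1×track 7: duration 15, value 76
Best: 78 pts.

78 pts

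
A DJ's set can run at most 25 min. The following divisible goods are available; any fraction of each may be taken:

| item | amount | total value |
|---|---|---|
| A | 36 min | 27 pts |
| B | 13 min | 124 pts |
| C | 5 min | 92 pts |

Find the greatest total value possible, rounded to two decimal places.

Take in order of value per unit:
- C (92/5 per unit): all 5 → value 92, running total 92.00
- B (124/13 per unit): all 13 → value 124, running total 216.00
- A (27/36 per unit): 7 of 36 → value 7×27/36 = 5.2500, running total 221.25
Total 221.25.

221.25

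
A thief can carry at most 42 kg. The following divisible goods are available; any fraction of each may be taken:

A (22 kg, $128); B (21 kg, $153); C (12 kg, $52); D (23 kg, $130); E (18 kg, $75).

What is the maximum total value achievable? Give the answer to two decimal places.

Take in order of value per unit:
- B (153/21 per unit): all 21 → value 153, running total 153.00
- A (128/22 per unit): 21 of 22 → value 21×128/22 = 122.1818, running total 275.18
Total 275.18.

275.18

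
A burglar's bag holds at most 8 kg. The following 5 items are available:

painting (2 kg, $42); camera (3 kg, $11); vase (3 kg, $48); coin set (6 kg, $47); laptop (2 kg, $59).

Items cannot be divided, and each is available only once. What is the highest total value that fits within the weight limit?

$149

Check high-value combinations within 8 kg:
- painting+vase+laptop: weight 2+3+2=7, value 42+48+59=149
- camera+vase+laptop: weight 3+3+2=8, value 11+48+59=118
- painting+camera+laptop: weight 2+3+2=7, value 42+11+59=112
- vase+laptop: weight 3+2=5, value 48+59=107
- coin set+laptop: weight 6+2=8, value 47+59=106
Best: $149.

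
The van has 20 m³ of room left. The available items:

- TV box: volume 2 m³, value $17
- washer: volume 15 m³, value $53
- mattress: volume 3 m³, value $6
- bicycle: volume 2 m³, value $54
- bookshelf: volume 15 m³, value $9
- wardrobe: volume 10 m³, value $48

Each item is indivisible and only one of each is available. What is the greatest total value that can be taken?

Check high-value combinations within 20 m³:
- TV box+mattress+bicycle+wardrobe: volume 2+3+2+10=17, value 17+6+54+48=125
- TV box+washer+bicycle: volume 2+15+2=19, value 17+53+54=124
- TV box+bicycle+wardrobe: volume 2+2+10=14, value 17+54+48=119
- washer+mattress+bicycle: volume 15+3+2=20, value 53+6+54=113
- mattress+bicycle+wardrobe: volume 3+2+10=15, value 6+54+48=108
Best: $125.

$125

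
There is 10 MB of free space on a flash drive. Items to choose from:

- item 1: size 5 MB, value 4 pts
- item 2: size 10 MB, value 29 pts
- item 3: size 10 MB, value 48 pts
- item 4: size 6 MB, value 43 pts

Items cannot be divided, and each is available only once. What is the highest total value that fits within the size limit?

48 pts

Check high-value combinations within 10 MB:
- item 3: size 10, value 48
- item 4: size 6, value 43
- item 2: size 10, value 29
- item 1: size 5, value 4
Best: 48 pts.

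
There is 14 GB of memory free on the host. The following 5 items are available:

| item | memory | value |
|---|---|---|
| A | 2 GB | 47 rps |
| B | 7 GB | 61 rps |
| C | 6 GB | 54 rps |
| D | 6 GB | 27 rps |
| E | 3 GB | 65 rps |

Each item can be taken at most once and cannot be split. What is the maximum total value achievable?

Check high-value combinations within 14 GB:
- A+B+E: memory 2+7+3=12, value 47+61+65=173
- A+C+E: memory 2+6+3=11, value 47+54+65=166
- A+D+E: memory 2+6+3=11, value 47+27+65=139
- A+C+D: memory 2+6+6=14, value 47+54+27=128
Best: 173 rps.

173 rps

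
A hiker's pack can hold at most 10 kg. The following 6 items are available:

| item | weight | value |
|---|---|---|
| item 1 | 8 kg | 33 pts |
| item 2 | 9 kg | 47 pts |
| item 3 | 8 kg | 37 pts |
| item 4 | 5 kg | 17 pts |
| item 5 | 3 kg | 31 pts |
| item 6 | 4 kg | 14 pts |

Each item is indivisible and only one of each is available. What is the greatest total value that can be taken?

48 pts

This is a 0/1 knapsack; check combinations near the capacity.
- item 4+item 5: weight 5+3=8, value 17+31=48
- item 2: weight 9, value 47
- item 5+item 6: weight 3+4=7, value 31+14=45
Best: 48 pts.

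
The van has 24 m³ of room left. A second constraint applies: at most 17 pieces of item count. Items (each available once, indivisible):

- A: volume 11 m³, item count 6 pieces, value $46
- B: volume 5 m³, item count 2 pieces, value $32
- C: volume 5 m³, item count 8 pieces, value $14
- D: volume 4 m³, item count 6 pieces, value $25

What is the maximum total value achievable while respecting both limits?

Feasible sets respecting both limits:
- A+B+D: volume 20, item count 14, value 103
- A+B+C: volume 21, item count 16, value 92
- A+B: volume 16, item count 8, value 78
Best: $103.

$103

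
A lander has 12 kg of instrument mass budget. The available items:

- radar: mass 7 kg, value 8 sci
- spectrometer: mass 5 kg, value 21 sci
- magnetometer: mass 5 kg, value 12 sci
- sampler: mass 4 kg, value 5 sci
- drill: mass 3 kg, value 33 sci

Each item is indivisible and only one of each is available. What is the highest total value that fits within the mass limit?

Check high-value combinations within 12 kg:
- spectrometer+sampler+drill: mass 5+4+3=12, value 21+5+33=59
- spectrometer+drill: mass 5+3=8, value 21+33=54
- magnetometer+sampler+drill: mass 5+4+3=12, value 12+5+33=50
Best: 59 sci.

59 sci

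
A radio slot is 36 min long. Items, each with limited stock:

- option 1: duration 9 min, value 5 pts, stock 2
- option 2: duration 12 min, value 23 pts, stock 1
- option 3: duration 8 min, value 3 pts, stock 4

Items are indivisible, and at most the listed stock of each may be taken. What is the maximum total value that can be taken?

33 pts

Best selections within duration 36 and stock limits:
- 2×option 1 + 1×option 2: duration 30, value 33
- 1×option 2 + 3×option 3: duration 36, value 32
Best: 33 pts.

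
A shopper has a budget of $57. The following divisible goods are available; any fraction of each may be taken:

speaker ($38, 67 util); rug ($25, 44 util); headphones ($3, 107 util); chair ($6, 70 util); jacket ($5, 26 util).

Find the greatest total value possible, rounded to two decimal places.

278.80

Take in order of value per unit:
- headphones (107/3 per unit): all 3 → value 107, running total 107.00
- chair (70/6 per unit): all 6 → value 70, running total 177.00
- jacket (26/5 per unit): all 5 → value 26, running total 203.00
- speaker (67/38 per unit): all 38 → value 67, running total 270.00
- rug (44/25 per unit): 5 of 25 → value 5×44/25 = 8.8000, running total 278.80
Total 278.80.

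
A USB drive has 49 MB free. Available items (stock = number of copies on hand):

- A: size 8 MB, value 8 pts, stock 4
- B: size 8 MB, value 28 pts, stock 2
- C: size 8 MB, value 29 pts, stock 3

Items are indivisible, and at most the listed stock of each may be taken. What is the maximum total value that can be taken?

151 pts

Top feasible selections:
- 1×A + 2×B + 3×C: size 48, value 151
- 2×B + 3×C: size 40, value 143
- 2×A + 1×B + 3×C: size 48, value 131
- 2×A + 2×B + 2×C: size 48, value 130
Best: 151 pts.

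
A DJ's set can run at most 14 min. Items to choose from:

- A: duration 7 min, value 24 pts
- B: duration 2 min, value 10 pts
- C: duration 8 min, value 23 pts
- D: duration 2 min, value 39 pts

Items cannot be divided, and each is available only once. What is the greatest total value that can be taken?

73 pts

Check high-value combinations within 14 min:
- A+B+D: duration 7+2+2=11, value 24+10+39=73
- B+C+D: duration 2+8+2=12, value 10+23+39=72
- A+D: duration 7+2=9, value 24+39=63
- C+D: duration 8+2=10, value 23+39=62
- B+D: duration 2+2=4, value 10+39=49
Best: 73 pts.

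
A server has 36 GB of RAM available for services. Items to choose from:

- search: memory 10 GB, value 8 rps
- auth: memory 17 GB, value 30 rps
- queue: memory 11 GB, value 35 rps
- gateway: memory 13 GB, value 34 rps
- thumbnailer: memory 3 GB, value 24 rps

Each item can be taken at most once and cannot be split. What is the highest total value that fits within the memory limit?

93 rps

Check high-value combinations within 36 GB:
- queue+gateway+thumbnailer: memory 11+13+3=27, value 35+34+24=93
- auth+queue+thumbnailer: memory 17+11+3=31, value 30+35+24=89
- auth+gateway+thumbnailer: memory 17+13+3=33, value 30+34+24=88
- search+queue+gateway: memory 10+11+13=34, value 8+35+34=77
Best: 93 rps.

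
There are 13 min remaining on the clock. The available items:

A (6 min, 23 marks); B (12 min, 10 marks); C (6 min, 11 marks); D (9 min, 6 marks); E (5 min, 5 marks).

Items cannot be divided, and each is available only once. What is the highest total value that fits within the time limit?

34 marks

This is a 0/1 knapsack; check combinations near the capacity.
- A+C: time 6+6=12, value 23+11=34
- A+E: time 6+5=11, value 23+5=28
- A: time 6, value 23
- C+E: time 6+5=11, value 11+5=16
- C: time 6, value 11
Best: 34 marks.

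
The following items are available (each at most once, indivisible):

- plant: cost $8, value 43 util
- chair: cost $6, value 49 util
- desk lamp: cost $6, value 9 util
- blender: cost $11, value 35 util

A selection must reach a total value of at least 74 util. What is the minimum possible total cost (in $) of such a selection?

Subsets with value ≥ 74, sorted by total cost:
- plant+chair: cost 14, value 92
- chair+blender: cost 17, value 84
- plant+blender: cost 19, value 78
- plant+chair+desk lamp: cost 20, value 101
Minimum cost: 14 $.

14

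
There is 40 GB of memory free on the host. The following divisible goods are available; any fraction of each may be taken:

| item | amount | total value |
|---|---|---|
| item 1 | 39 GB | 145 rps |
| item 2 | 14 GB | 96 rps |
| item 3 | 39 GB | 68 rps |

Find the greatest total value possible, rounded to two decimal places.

Take in order of value per unit:
- item 2 (96/14 per unit): all 14 → value 96, running total 96.00
- item 1 (145/39 per unit): 26 of 39 → value 26×145/39 = 96.6667, running total 192.67
Total 192.67.

192.67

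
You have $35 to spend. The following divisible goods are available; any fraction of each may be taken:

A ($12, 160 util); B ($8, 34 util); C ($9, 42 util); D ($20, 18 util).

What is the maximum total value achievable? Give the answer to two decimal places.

241.40

Take in order of value per unit:
- A (160/12 per unit): all 12 → value 160, running total 160.00
- C (42/9 per unit): all 9 → value 42, running total 202.00
- B (34/8 per unit): all 8 → value 34, running total 236.00
- D (18/20 per unit): 6 of 20 → value 6×18/20 = 5.4000, running total 241.40
Total 241.40.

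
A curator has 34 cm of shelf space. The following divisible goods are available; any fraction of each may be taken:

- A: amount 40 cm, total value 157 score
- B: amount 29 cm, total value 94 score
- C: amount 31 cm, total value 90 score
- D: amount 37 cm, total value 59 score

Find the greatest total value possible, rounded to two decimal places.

133.45

Take in order of value per unit:
- A (157/40 per unit): 34 of 40 → value 34×157/40 = 133.4500, running total 133.45
Total 133.45.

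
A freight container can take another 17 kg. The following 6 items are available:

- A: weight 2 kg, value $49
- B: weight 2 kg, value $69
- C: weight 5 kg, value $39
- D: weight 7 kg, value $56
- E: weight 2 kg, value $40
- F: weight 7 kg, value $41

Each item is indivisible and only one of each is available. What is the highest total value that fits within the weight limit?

This is a 0/1 knapsack; check combinations near the capacity.
- A+B+D+E: weight 2+2+7+2=13, value 49+69+56+40=214
- A+B+C+D: weight 2+2+5+7=16, value 49+69+39+56=213
- B+C+D+E: weight 2+5+7+2=16, value 69+39+56+40=204
- A+B+E+F: weight 2+2+2+7=13, value 49+69+40+41=199
Best: $214.

$214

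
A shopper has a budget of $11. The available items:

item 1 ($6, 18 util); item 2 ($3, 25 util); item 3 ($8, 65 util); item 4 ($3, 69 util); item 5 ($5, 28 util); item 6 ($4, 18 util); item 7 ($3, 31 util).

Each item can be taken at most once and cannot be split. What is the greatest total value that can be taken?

Check high-value combinations within $11:
- item 3+item 4: cost 8+3=11, value 65+69=134
- item 4+item 5+item 7: cost 3+5+3=11, value 69+28+31=128
- item 2+item 4+item 7: cost 3+3+3=9, value 25+69+31=125
Best: 134 util.

134 util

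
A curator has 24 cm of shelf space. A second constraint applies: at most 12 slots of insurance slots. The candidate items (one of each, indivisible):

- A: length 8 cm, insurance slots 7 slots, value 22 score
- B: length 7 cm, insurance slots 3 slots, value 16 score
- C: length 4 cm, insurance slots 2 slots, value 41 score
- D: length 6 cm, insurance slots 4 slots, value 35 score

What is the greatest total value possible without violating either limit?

Feasible sets respecting both limits:
- B+C+D: length 17, insurance slots 9, value 92
- A+B+C: length 19, insurance slots 12, value 79
- C+D: length 10, insurance slots 6, value 76
- A+C: length 12, insurance slots 9, value 63
Best: 92 score.

92 score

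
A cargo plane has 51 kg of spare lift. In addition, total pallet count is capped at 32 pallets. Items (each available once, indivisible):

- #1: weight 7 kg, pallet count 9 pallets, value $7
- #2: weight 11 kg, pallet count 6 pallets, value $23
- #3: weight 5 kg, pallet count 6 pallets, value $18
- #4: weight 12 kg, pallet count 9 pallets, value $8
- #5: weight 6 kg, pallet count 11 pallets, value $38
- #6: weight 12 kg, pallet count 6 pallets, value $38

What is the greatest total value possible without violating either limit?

Feasible sets respecting both limits:
- #2+#3+#5+#6: weight 34, pallet count 29, value 117
- #2+#4+#5+#6: weight 41, pallet count 32, value 107
- #1+#2+#5+#6: weight 36, pallet count 32, value 106
- #3+#4+#5+#6: weight 35, pallet count 32, value 102
Best: $117.

$117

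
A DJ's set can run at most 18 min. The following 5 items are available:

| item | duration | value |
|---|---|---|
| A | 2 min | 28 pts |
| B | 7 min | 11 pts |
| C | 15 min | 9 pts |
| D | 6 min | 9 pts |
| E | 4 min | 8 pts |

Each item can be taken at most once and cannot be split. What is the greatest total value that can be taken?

This is a 0/1 knapsack; check combinations near the capacity.
- A+B+D: duration 2+7+6=15, value 28+11+9=48
- A+B+E: duration 2+7+4=13, value 28+11+8=47
- A+D+E: duration 2+6+4=12, value 28+9+8=45
- A+B: duration 2+7=9, value 28+11=39
Best: 48 pts.

48 pts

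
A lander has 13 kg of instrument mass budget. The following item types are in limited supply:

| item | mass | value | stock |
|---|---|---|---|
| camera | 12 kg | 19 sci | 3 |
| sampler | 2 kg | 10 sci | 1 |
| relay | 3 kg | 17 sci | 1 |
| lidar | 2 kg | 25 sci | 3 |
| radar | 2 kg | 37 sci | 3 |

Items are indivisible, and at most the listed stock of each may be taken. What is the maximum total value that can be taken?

Top feasible selections:
- 3×lidar + 3×radar: mass 12, value 186
- 1×relay + 2×lidar + 3×radar: mass 13, value 178
- 1×sampler + 2×lidar + 3×radar: mass 12, value 171
- 1×relay + 3×lidar + 2×radar: mass 13, value 166
Best: 186 sci.

186 sci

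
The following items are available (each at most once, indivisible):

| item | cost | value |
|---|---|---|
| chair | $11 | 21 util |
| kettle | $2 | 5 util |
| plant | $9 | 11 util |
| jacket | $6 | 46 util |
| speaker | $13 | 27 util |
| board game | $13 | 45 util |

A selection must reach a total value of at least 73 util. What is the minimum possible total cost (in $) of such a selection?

Subsets with value ≥ 73, sorted by total cost:
- jacket+board game: cost 19, value 91
- jacket+speaker: cost 19, value 73
- kettle+jacket+board game: cost 21, value 96
Minimum cost: 19 $.

19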